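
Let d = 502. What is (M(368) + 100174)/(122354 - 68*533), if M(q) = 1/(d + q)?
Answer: 87151381/74915700 ≈ 1.1633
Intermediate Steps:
M(q) = 1/(502 + q)
(M(368) + 100174)/(122354 - 68*533) = (1/(502 + 368) + 100174)/(122354 - 68*533) = (1/870 + 100174)/(122354 - 36244) = (1/870 + 100174)/86110 = (87151381/870)*(1/86110) = 87151381/74915700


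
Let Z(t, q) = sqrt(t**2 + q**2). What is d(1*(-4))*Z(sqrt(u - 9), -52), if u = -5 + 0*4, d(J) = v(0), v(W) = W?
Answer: 0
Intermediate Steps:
d(J) = 0
u = -5 (u = -5 + 0 = -5)
Z(t, q) = sqrt(q**2 + t**2)
d(1*(-4))*Z(sqrt(u - 9), -52) = 0*sqrt((-52)**2 + (sqrt(-5 - 9))**2) = 0*sqrt(2704 + (sqrt(-14))**2) = 0*sqrt(2704 + (I*sqrt(14))**2) = 0*sqrt(2704 - 14) = 0*sqrt(2690) = 0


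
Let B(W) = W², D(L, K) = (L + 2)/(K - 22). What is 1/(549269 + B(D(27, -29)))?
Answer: 2601/1428649510 ≈ 1.8206e-6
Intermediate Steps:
D(L, K) = (2 + L)/(-22 + K)
1/(549269 + B(D(27, -29))) = 1/(549269 + ((2 + 27)/(-22 - 29))²) = 1/(549269 + (29/(-51))²) = 1/(549269 + (-1/51*29)²) = 1/(549269 + (-29/51)²) = 1/(549269 + 841/2601) = 1/(1428649510/2601) = 2601/1428649510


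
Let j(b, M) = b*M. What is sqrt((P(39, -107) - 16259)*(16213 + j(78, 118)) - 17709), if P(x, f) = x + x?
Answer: I*sqrt(411290186) ≈ 20280.0*I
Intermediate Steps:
P(x, f) = 2*x
j(b, M) = M*b
sqrt((P(39, -107) - 16259)*(16213 + j(78, 118)) - 17709) = sqrt((2*39 - 16259)*(16213 + 118*78) - 17709) = sqrt((78 - 16259)*(16213 + 9204) - 17709) = sqrt(-16181*25417 - 17709) = sqrt(-411272477 - 17709) = sqrt(-411290186) = I*sqrt(411290186)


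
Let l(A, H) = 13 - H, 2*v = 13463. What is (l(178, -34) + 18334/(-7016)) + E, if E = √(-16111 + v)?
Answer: 155709/3508 + 13*I*√222/2 ≈ 44.387 + 96.848*I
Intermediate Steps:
v = 13463/2 (v = (½)*13463 = 13463/2 ≈ 6731.5)
E = 13*I*√222/2 (E = √(-16111 + 13463/2) = √(-18759/2) = 13*I*√222/2 ≈ 96.848*I)
(l(178, -34) + 18334/(-7016)) + E = ((13 - 1*(-34)) + 18334/(-7016)) + 13*I*√222/2 = ((13 + 34) + 18334*(-1/7016)) + 13*I*√222/2 = (47 - 9167/3508) + 13*I*√222/2 = 155709/3508 + 13*I*√222/2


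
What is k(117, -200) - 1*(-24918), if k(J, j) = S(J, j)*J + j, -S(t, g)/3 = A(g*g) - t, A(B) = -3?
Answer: 66838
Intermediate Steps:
S(t, g) = 9 + 3*t (S(t, g) = -3*(-3 - t) = 9 + 3*t)
k(J, j) = j + J*(9 + 3*J) (k(J, j) = (9 + 3*J)*J + j = J*(9 + 3*J) + j = j + J*(9 + 3*J))
k(117, -200) - 1*(-24918) = (-200 + 3*117*(3 + 117)) - 1*(-24918) = (-200 + 3*117*120) + 24918 = (-200 + 42120) + 24918 = 41920 + 24918 = 66838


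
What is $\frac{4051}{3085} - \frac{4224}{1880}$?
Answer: $- \frac{135379}{144995} \approx -0.93368$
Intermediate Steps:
$\frac{4051}{3085} - \frac{4224}{1880} = 4051 \cdot \frac{1}{3085} - \frac{528}{235} = \frac{4051}{3085} - \frac{528}{235} = - \frac{135379}{144995}$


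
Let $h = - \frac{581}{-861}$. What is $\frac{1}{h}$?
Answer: $\frac{123}{83} \approx 1.4819$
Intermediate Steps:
$h = \frac{83}{123}$ ($h = \left(-581\right) \left(- \frac{1}{861}\right) = \frac{83}{123} \approx 0.6748$)
$\frac{1}{h} = \frac{1}{\frac{83}{123}} = \frac{123}{83}$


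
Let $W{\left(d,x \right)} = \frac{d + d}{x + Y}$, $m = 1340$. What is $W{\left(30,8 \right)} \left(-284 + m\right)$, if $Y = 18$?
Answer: $\frac{31680}{13} \approx 2436.9$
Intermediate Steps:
$W{\left(d,x \right)} = \frac{2 d}{18 + x}$ ($W{\left(d,x \right)} = \frac{d + d}{x + 18} = \frac{2 d}{18 + x}$)
$W{\left(30,8 \right)} \left(-284 + m\right) = 2 \cdot 30 \frac{1}{18 + 8} \left(-284 + 1340\right) = 2 \cdot 30 \cdot \frac{1}{26} \cdot 1056 = \frac{30}{13} \cdot 1056 = \frac{31680}{13}$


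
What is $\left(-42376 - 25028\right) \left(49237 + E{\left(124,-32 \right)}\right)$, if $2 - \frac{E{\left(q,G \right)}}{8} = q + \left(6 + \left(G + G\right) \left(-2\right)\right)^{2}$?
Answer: $6429465348$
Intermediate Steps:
$E{\left(q,G \right)} = 16 - 8 q - 8 \left(6 - 4 G\right)^{2}$ ($E{\left(q,G \right)} = 16 - 8 \left(q + \left(6 + \left(G + G\right) \left(-2\right)\right)^{2}\right) = 16 - 8 \left(q + \left(6 + 2 G \left(-2\right)\right)^{2}\right) = 16 - 8 \left(q + \left(6 - 4 G\right)^{2}\right) = 16 - \left(8 q + 8 \left(6 - 4 G\right)^{2}\right) = 16 - 8 q - 8 \left(6 - 4 G\right)^{2}$)
$\left(-42376 - 25028\right) \left(49237 + E{\left(124,-32 \right)}\right) = \left(-42376 - 25028\right) \left(49237 - \left(976 + 32 \left(-3 + 2 \left(-32\right)\right)^{2}\right)\right) = - 67404 \left(49237 - \left(976 + 32 \left(-3 - 64\right)^{2}\right)\right) = - 67404 \left(49237 - \left(976 + 143648\right)\right) = - 67404 \left(49237 - 144624\right) = \left(-67404\right) \left(-95387\right) = 6429465348$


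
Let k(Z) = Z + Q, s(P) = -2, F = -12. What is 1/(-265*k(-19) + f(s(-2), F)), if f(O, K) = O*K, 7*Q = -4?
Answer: 7/36473 ≈ 0.00019192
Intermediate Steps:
Q = -4/7 (Q = (⅐)*(-4) = -4/7 ≈ -0.57143)
f(O, K) = K*O
k(Z) = -4/7 + Z (k(Z) = Z - 4/7 = -4/7 + Z)
1/(-265*k(-19) + f(s(-2), F)) = 1/(-265*(-4/7 - 19) - 12*(-2)) = 1/(-265*(-137/7) + 24) = 1/(36305/7 + 24) = 1/(36473/7) = 7/36473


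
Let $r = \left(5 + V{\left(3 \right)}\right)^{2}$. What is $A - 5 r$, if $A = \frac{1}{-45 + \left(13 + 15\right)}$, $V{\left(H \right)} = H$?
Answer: $- \frac{5441}{17} \approx -320.06$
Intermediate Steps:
$r = 64$ ($r = \left(5 + 3\right)^{2} = 8^{2} = 64$)
$A = - \frac{1}{17}$ ($A = \frac{1}{-45 + 28} = \frac{1}{-17} = - \frac{1}{17} \approx -0.058824$)
$A - 5 r = - \frac{1}{17} - 320 = - \frac{5441}{17}$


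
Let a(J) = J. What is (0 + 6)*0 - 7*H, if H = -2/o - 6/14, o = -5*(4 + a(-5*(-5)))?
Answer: 421/145 ≈ 2.9035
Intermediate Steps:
o = -145 (o = -5*(4 - 5*(-5)) = -5*(4 + 25) = -5*29 = -145)
H = -421/1015 (H = -2/(-145) - 6/14 = -2*(-1/145) - 6*1/14 = 2/145 - 3/7 = -421/1015 ≈ -0.41478)
(0 + 6)*0 - 7*H = (0 + 6)*0 - 7*(-421/1015) = 6*0 + 421/145 = 0 + 421/145 = 421/145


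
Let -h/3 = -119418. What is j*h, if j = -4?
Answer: -1433016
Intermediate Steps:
h = 358254 (h = -3*(-119418) = 358254)
j*h = -4*358254 = -1433016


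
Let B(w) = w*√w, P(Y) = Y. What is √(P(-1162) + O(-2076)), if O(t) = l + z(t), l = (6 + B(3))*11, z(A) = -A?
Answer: √(980 + 33*√3) ≈ 32.205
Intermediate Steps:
B(w) = w^(3/2)
l = 66 + 33*√3 (l = (6 + 3^(3/2))*11 = (6 + 3*√3)*11 = 66 + 33*√3 ≈ 123.16)
O(t) = 66 - t + 33*√3 (O(t) = (66 + 33*√3) - t = 66 - t + 33*√3)
√(P(-1162) + O(-2076)) = √(-1162 + (66 - 1*(-2076) + 33*√3)) = √(-1162 + (66 + 2076 + 33*√3)) = √(-1162 + (2142 + 33*√3)) = √(980 + 33*√3)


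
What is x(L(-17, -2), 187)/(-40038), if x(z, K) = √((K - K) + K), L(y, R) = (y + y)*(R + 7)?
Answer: -√187/40038 ≈ -0.00034155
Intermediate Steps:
L(y, R) = 2*y*(7 + R) (L(y, R) = (2*y)*(7 + R) = 2*y*(7 + R))
x(z, K) = √K (x(z, K) = √(0 + K) = √K)
x(L(-17, -2), 187)/(-40038) = √187/(-40038) = √187*(-1/40038) = -√187/40038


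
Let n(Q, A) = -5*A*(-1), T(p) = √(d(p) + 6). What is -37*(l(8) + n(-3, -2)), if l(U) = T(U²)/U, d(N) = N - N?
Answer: 370 - 37*√6/8 ≈ 358.67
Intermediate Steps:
d(N) = 0
T(p) = √6 (T(p) = √(0 + 6) = √6)
n(Q, A) = 5*A
l(U) = √6/U
-37*(l(8) + n(-3, -2)) = -37*(√6/8 + 5*(-2)) = -37*(√6*(⅛) - 10) = -37*(√6/8 - 10) = -37*(-10 + √6/8) = 370 - 37*√6/8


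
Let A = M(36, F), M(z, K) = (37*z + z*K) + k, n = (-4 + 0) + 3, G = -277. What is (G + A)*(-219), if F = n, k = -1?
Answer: -222942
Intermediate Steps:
n = -1 (n = -4 + 3 = -1)
F = -1
M(z, K) = -1 + 37*z + K*z (M(z, K) = (37*z + z*K) - 1 = (37*z + K*z) - 1 = -1 + 37*z + K*z)
A = 1295 (A = -1 + 37*36 - 1*36 = -1 + 1332 - 36 = 1295)
(G + A)*(-219) = (-277 + 1295)*(-219) = 1018*(-219) = -222942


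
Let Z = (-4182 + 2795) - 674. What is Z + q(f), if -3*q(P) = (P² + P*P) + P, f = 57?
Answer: -4246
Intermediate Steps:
q(P) = -2*P²/3 - P/3 (q(P) = -((P² + P*P) + P)/3 = -((P² + P²) + P)/3 = -(2*P² + P)/3 = -(P + 2*P²)/3 = -2*P²/3 - P/3)
Z = -2061 (Z = -1387 - 674 = -2061)
Z + q(f) = -2061 - ⅓*57*(1 + 2*57) = -2061 - ⅓*57*(1 + 114) = -2061 - ⅓*57*115 = -2061 - 2185 = -4246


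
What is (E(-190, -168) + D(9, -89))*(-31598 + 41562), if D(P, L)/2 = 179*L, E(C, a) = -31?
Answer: -317781852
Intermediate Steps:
D(P, L) = 358*L (D(P, L) = 2*(179*L) = 358*L)
(E(-190, -168) + D(9, -89))*(-31598 + 41562) = (-31 + 358*(-89))*(-31598 + 41562) = (-31 - 31862)*9964 = -31893*9964 = -317781852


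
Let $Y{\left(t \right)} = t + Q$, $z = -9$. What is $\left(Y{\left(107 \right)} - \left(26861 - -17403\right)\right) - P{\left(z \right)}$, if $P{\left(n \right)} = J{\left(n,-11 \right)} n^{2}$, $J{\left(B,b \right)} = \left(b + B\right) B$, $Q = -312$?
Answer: $-59049$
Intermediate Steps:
$J{\left(B,b \right)} = B \left(B + b\right)$ ($J{\left(B,b \right)} = \left(B + b\right) B = B \left(B + b\right)$)
$Y{\left(t \right)} = -312 + t$ ($Y{\left(t \right)} = t - 312 = -312 + t$)
$P{\left(n \right)} = n^{3} \left(-11 + n\right)$ ($P{\left(n \right)} = n \left(n - 11\right) n^{2} = n \left(-11 + n\right) n^{2} = n^{3} \left(-11 + n\right)$)
$\left(Y{\left(107 \right)} - \left(26861 - -17403\right)\right) - P{\left(z \right)} = \left(\left(-312 + 107\right) - \left(26861 - -17403\right)\right) - \left(-9\right)^{3} \left(-11 - 9\right) = \left(-205 - \left(26861 + 17403\right)\right) - \left(-729\right) \left(-20\right) = \left(-205 - 44264\right) - 14580 = -44469 - 14580 = -59049$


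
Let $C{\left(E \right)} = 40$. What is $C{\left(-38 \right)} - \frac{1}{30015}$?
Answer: $\frac{1200599}{30015} \approx 40.0$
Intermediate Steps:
$C{\left(-38 \right)} - \frac{1}{30015} = 40 - \frac{1}{30015} = \frac{1200599}{30015}$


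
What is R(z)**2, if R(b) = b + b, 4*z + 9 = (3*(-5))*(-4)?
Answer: 2601/4 ≈ 650.25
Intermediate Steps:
z = 51/4 (z = -9/4 + ((3*(-5))*(-4))/4 = -9/4 + (-15*(-4))/4 = -9/4 + (1/4)*60 = -9/4 + 15 = 51/4 ≈ 12.750)
R(b) = 2*b
R(z)**2 = (2*(51/4))**2 = (51/2)**2 = 2601/4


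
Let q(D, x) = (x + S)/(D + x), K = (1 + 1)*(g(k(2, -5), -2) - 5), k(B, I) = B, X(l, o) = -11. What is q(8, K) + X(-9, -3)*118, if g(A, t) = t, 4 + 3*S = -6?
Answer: -11656/9 ≈ -1295.1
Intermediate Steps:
S = -10/3 (S = -4/3 + (⅓)*(-6) = -4/3 - 2 = -10/3 ≈ -3.3333)
K = -14 (K = (1 + 1)*(-2 - 5) = 2*(-7) = -14)
q(D, x) = (-10/3 + x)/(D + x) (q(D, x) = (x - 10/3)/(D + x) = (-10/3 + x)/(D + x))
q(8, K) + X(-9, -3)*118 = (-10/3 - 14)/(8 - 14) - 11*118 = -52/3/(-6) - 1298 = -⅙*(-52/3) - 1298 = 26/9 - 1298 = -11656/9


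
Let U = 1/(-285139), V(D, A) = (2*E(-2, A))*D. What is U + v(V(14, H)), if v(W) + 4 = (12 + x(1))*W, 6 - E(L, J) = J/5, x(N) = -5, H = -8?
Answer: 2118012487/1425695 ≈ 1485.6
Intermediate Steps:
E(L, J) = 6 - J/5
V(D, A) = D*(12 - 2*A/5) (V(D, A) = (2*(6 - A/5))*D = (12 - 2*A/5)*D = D*(12 - 2*A/5))
v(W) = -4 + 7*W (v(W) = -4 + (12 - 5)*W = -4 + 7*W)
U = -1/285139 ≈ -3.5071e-6
U + v(V(14, H)) = -1/285139 + (-4 + 7*((⅖)*14*(30 - 1*(-8)))) = -1/285139 + (-4 + 7*((⅖)*14*(30 + 8))) = -1/285139 + (-4 + 7*((⅖)*14*38)) = -1/285139 + (-4 + 7*(1064/5)) = -1/285139 + (-4 + 7448/5) = -1/285139 + 7428/5 = 2118012487/1425695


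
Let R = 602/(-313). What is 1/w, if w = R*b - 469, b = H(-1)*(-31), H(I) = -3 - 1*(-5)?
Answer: -313/109473 ≈ -0.0028592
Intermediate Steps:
R = -602/313 (R = 602*(-1/313) = -602/313 ≈ -1.9233)
H(I) = 2 (H(I) = -3 + 5 = 2)
b = -62 (b = 2*(-31) = -62)
w = -109473/313 (w = -602/313*(-62) - 469 = 37324/313 - 469 = -109473/313 ≈ -349.75)
1/w = 1/(-109473/313) = -313/109473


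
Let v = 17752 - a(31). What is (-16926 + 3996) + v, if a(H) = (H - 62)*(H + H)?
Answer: 6744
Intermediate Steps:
a(H) = 2*H*(-62 + H) (a(H) = (-62 + H)*(2*H) = 2*H*(-62 + H))
v = 19674 (v = 17752 - 2*31*(-62 + 31) = 17752 - 2*31*(-31) = 17752 - 1*(-1922) = 17752 + 1922 = 19674)
(-16926 + 3996) + v = (-16926 + 3996) + 19674 = -12930 + 19674 = 6744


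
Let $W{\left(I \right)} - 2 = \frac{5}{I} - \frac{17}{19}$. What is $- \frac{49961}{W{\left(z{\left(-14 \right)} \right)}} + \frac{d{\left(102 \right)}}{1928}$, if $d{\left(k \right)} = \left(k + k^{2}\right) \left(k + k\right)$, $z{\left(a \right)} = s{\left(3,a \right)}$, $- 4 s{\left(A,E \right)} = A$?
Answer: $\frac{771239508}{76397} \approx 10095.0$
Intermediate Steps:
$s{\left(A,E \right)} = - \frac{A}{4}$
$z{\left(a \right)} = - \frac{3}{4}$ ($z{\left(a \right)} = \left(- \frac{1}{4}\right) 3 = - \frac{3}{4}$)
$W{\left(I \right)} = \frac{21}{19} + \frac{5}{I}$ ($W{\left(I \right)} = 2 + \left(\frac{5}{I} - \frac{17}{19}\right) = 2 - \left(\frac{17}{19} - \frac{5}{I}\right) = \frac{21}{19} + \frac{5}{I}$)
$d{\left(k \right)} = 2 k \left(k + k^{2}\right)$ ($d{\left(k \right)} = \left(k + k^{2}\right) 2 k = 2 k \left(k + k^{2}\right)$)
$- \frac{49961}{W{\left(z{\left(-14 \right)} \right)}} + \frac{d{\left(102 \right)}}{1928} = - \frac{49961}{\frac{21}{19} + \frac{5}{- \frac{3}{4}}} + \frac{2 \cdot 102^{2} \left(1 + 102\right)}{1928} = - \frac{49961}{\frac{21}{19} + 5 \left(- \frac{4}{3}\right)} + 2 \cdot 10404 \cdot 103 \cdot \frac{1}{1928} = - \frac{49961}{\frac{21}{19} - \frac{20}{3}} + 2143224 \cdot \frac{1}{1928} = - \frac{49961}{- \frac{317}{57}} + \frac{267903}{241} = \left(-49961\right) \left(- \frac{57}{317}\right) + \frac{267903}{241} = \frac{2847777}{317} + \frac{267903}{241} = \frac{771239508}{76397}$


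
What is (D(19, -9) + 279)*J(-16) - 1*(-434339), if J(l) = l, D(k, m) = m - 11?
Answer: 430195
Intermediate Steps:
D(k, m) = -11 + m
(D(19, -9) + 279)*J(-16) - 1*(-434339) = ((-11 - 9) + 279)*(-16) - 1*(-434339) = (-20 + 279)*(-16) + 434339 = 259*(-16) + 434339 = -4144 + 434339 = 430195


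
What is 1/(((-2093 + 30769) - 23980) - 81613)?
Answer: -1/76917 ≈ -1.3001e-5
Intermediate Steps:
1/(((-2093 + 30769) - 23980) - 81613) = 1/((28676 - 23980) - 81613) = 1/(4696 - 81613) = 1/(-76917) = -1/76917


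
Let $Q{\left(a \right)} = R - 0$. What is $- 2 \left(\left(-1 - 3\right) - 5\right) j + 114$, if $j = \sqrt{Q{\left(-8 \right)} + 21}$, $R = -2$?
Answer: $114 + 18 \sqrt{19} \approx 192.46$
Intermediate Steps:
$Q{\left(a \right)} = -2$ ($Q{\left(a \right)} = -2 - 0 = -2 + 0 = -2$)
$j = \sqrt{19}$ ($j = \sqrt{-2 + 21} = \sqrt{19} \approx 4.3589$)
$- 2 \left(\left(-1 - 3\right) - 5\right) j + 114 = - 2 \left(\left(-1 - 3\right) - 5\right) \sqrt{19} + 114 = - 2 \left(-4 - 5\right) \sqrt{19} + 114 = \left(-2\right) \left(-9\right) \sqrt{19} + 114 = 18 \sqrt{19} + 114 = 114 + 18 \sqrt{19}$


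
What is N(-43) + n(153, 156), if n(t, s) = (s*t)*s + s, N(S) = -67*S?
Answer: 3726445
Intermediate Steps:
n(t, s) = s + t*s² (n(t, s) = t*s² + s = s + t*s²)
N(-43) + n(153, 156) = -67*(-43) + 156*(1 + 156*153) = 2881 + 156*(1 + 23868) = 2881 + 156*23869 = 2881 + 3723564 = 3726445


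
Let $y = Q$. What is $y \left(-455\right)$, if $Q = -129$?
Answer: $58695$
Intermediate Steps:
$y = -129$
$y \left(-455\right) = \left(-129\right) \left(-455\right) = 58695$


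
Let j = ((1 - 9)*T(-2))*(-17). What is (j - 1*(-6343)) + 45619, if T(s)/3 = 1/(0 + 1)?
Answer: 52370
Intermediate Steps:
T(s) = 3 (T(s) = 3/(0 + 1) = 3/1 = 3*1 = 3)
j = 408 (j = ((1 - 9)*3)*(-17) = -8*3*(-17) = -24*(-17) = 408)
(j - 1*(-6343)) + 45619 = (408 - 1*(-6343)) + 45619 = (408 + 6343) + 45619 = 6751 + 45619 = 52370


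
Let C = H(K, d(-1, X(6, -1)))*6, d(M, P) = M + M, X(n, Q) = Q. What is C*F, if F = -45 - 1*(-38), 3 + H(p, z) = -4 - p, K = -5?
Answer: 84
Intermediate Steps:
d(M, P) = 2*M
H(p, z) = -7 - p (H(p, z) = -3 + (-4 - p) = -7 - p)
C = -12 (C = (-7 - 1*(-5))*6 = (-7 + 5)*6 = -2*6 = -12)
F = -7 (F = -45 + 38 = -7)
C*F = -12*(-7) = 84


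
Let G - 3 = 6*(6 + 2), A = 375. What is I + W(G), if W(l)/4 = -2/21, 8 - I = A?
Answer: -7715/21 ≈ -367.38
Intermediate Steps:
I = -367 (I = 8 - 1*375 = 8 - 375 = -367)
G = 51 (G = 3 + 6*(6 + 2) = 3 + 6*8 = 3 + 48 = 51)
W(l) = -8/21 (W(l) = 4*(-2/21) = -8/21)
I + W(G) = -367 - 8/21 = -7715/21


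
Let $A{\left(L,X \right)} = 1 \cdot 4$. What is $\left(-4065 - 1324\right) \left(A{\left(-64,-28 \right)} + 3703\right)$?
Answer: $-19977023$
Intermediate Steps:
$A{\left(L,X \right)} = 4$
$\left(-4065 - 1324\right) \left(A{\left(-64,-28 \right)} + 3703\right) = \left(-4065 - 1324\right) \left(4 + 3703\right) = \left(-5389\right) 3707 = -19977023$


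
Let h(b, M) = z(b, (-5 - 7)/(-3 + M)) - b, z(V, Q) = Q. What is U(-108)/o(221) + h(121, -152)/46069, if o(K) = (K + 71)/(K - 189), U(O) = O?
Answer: -6170928719/521270735 ≈ -11.838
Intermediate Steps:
o(K) = (71 + K)/(-189 + K)
h(b, M) = -b - 12/(-3 + M) (h(b, M) = (-5 - 7)/(-3 + M) - b = -12/(-3 + M) - b = -b - 12/(-3 + M))
U(-108)/o(221) + h(121, -152)/46069 = -108*(-189 + 221)/(71 + 221) + ((-12 - 1*121*(-3 - 152))/(-3 - 152))/46069 = -108/(292/32) + ((-12 - 1*121*(-155))/(-155))*(1/46069) = -108/((1/32)*292) - (-12 + 18755)/155*(1/46069) = -108/73/8 - 1/155*18743*(1/46069) = -108*8/73 - 18743/155*1/46069 = -864/73 - 18743/7140695 = -6170928719/521270735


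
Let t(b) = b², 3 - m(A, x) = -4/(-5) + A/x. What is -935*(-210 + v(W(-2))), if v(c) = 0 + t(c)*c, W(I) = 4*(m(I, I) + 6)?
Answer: -553470258/25 ≈ -2.2139e+7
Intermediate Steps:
m(A, x) = 11/5 - A/x (m(A, x) = 3 - (-4/(-5) + A/x) = 3 - (-4*(-⅕) + A/x) = 3 - (⅘ + A/x) = 3 + (-⅘ - A/x) = 11/5 - A/x)
W(I) = 144/5 (W(I) = 4*((11/5 - I/I) + 6) = 4*((11/5 - 1) + 6) = 4*(6/5 + 6) = 4*(36/5) = 144/5)
v(c) = c³ (v(c) = 0 + c²*c = 0 + c³ = c³)
-935*(-210 + v(W(-2))) = -935*(-210 + (144/5)³) = -935*(-210 + 2985984/125) = -935*2959734/125 = -553470258/25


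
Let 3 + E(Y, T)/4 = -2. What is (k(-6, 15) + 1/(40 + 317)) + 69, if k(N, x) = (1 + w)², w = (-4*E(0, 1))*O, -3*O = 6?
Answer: 9049951/357 ≈ 25350.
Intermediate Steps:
E(Y, T) = -20 (E(Y, T) = -12 + 4*(-2) = -12 - 8 = -20)
O = -2 (O = -⅓*6 = -2)
w = -160 (w = -4*(-20)*(-2) = 80*(-2) = -160)
k(N, x) = 25281 (k(N, x) = (1 - 160)² = (-159)² = 25281)
(k(-6, 15) + 1/(40 + 317)) + 69 = (25281 + 1/(40 + 317)) + 69 = (25281 + 1/357) + 69 = 9025318/357 + 69 = 9049951/357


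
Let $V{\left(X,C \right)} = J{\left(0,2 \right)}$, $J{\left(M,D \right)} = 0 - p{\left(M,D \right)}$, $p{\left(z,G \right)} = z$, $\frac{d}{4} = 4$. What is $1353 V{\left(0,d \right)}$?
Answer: $0$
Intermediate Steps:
$d = 16$ ($d = 4 \cdot 4 = 16$)
$J{\left(M,D \right)} = - M$ ($J{\left(M,D \right)} = 0 - M = - M$)
$V{\left(X,C \right)} = 0$ ($V{\left(X,C \right)} = \left(-1\right) 0 = 0$)
$1353 V{\left(0,d \right)} = 1353 \cdot 0 = 0$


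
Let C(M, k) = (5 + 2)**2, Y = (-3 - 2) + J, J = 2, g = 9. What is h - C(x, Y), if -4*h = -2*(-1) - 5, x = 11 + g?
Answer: -193/4 ≈ -48.250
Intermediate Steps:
x = 20 (x = 11 + 9 = 20)
Y = -3 (Y = (-3 - 2) + 2 = -5 + 2 = -3)
C(M, k) = 49 (C(M, k) = 7**2 = 49)
h = 3/4 (h = -(-2*(-1) - 5)/4 = -(2 - 5)/4 = -1/4*(-3) = 3/4 ≈ 0.75000)
h - C(x, Y) = 3/4 - 1*49 = 3/4 - 49 = -193/4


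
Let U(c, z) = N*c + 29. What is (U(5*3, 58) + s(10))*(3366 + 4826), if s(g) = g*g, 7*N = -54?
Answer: 761856/7 ≈ 1.0884e+5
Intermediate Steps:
N = -54/7 (N = (⅐)*(-54) = -54/7 ≈ -7.7143)
s(g) = g²
U(c, z) = 29 - 54*c/7 (U(c, z) = -54*c/7 + 29 = 29 - 54*c/7)
(U(5*3, 58) + s(10))*(3366 + 4826) = ((29 - 270*3/7) + 10²)*(3366 + 4826) = ((29 - 54/7*15) + 100)*8192 = ((29 - 810/7) + 100)*8192 = (-607/7 + 100)*8192 = (93/7)*8192 = 761856/7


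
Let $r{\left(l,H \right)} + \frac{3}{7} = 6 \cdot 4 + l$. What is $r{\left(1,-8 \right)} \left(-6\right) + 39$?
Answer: $- \frac{759}{7} \approx -108.43$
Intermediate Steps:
$r{\left(l,H \right)} = \frac{165}{7} + l$ ($r{\left(l,H \right)} = - \frac{3}{7} + \left(6 \cdot 4 + l\right) = - \frac{3}{7} + \left(24 + l\right) = \frac{165}{7} + l$)
$r{\left(1,-8 \right)} \left(-6\right) + 39 = \left(\frac{165}{7} + 1\right) \left(-6\right) + 39 = \frac{172}{7} \left(-6\right) + 39 = - \frac{1032}{7} + 39 = - \frac{759}{7}$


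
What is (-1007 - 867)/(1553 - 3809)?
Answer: 937/1128 ≈ 0.83067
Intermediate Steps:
(-1007 - 867)/(1553 - 3809) = -1874/(-2256) = -1874*(-1/2256) = 937/1128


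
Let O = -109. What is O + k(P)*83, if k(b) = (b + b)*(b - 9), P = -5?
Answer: 11511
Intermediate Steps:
k(b) = 2*b*(-9 + b) (k(b) = (2*b)*(-9 + b) = 2*b*(-9 + b))
O + k(P)*83 = -109 + (2*(-5)*(-9 - 5))*83 = -109 + (2*(-5)*(-14))*83 = -109 + 140*83 = -109 + 11620 = 11511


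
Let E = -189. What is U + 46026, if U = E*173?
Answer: 13329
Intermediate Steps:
U = -32697 (U = -189*173 = -32697)
U + 46026 = -32697 + 46026 = 13329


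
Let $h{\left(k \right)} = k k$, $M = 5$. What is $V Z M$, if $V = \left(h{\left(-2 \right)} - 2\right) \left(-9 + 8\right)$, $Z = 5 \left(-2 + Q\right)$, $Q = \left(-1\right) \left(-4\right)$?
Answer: $-100$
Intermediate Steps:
$Q = 4$
$h{\left(k \right)} = k^{2}$
$Z = 10$ ($Z = 5 \left(-2 + 4\right) = 5 \cdot 2 = 10$)
$V = -2$ ($V = \left(\left(-2\right)^{2} - 2\right) \left(-9 + 8\right) = \left(4 - 2\right) \left(-1\right) = 2 \left(-1\right) = -2$)
$V Z M = \left(-2\right) 10 \cdot 5 = \left(-20\right) 5 = -100$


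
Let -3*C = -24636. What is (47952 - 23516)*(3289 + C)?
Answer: 281038436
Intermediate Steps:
C = 8212 (C = -⅓*(-24636) = 8212)
(47952 - 23516)*(3289 + C) = (47952 - 23516)*(3289 + 8212) = 24436*11501 = 281038436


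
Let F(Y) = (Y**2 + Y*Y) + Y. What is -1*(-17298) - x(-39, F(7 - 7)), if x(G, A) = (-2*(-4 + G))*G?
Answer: 20652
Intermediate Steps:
F(Y) = Y + 2*Y**2 (F(Y) = (Y**2 + Y**2) + Y = 2*Y**2 + Y = Y + 2*Y**2)
x(G, A) = G*(8 - 2*G) (x(G, A) = (8 - 2*G)*G = G*(8 - 2*G))
-1*(-17298) - x(-39, F(7 - 7)) = -1*(-17298) - 2*(-39)*(4 - 1*(-39)) = 17298 - 2*(-39)*(4 + 39) = 17298 - 2*(-39)*43 = 17298 - 1*(-3354) = 17298 + 3354 = 20652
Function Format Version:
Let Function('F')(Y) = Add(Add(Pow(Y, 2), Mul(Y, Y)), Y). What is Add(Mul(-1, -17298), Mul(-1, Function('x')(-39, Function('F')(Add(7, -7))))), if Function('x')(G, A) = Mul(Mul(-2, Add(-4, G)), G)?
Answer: 20652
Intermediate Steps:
Function('F')(Y) = Add(Y, Mul(2, Pow(Y, 2))) (Function('F')(Y) = Add(Add(Pow(Y, 2), Pow(Y, 2)), Y) = Add(Mul(2, Pow(Y, 2)), Y) = Add(Y, Mul(2, Pow(Y, 2))))
Function('x')(G, A) = Mul(G, Add(8, Mul(-2, G))) (Function('x')(G, A) = Mul(Add(8, Mul(-2, G)), G) = Mul(G, Add(8, Mul(-2, G))))
Add(Mul(-1, -17298), Mul(-1, Function('x')(-39, Function('F')(Add(7, -7))))) = Add(Mul(-1, -17298), Mul(-1, Mul(2, -39, Add(4, Mul(-1, -39))))) = Add(17298, Mul(-1, Mul(2, -39, Add(4, 39)))) = Add(17298, Mul(-1, Mul(2, -39, 43))) = Add(17298, Mul(-1, -3354)) = Add(17298, 3354) = 20652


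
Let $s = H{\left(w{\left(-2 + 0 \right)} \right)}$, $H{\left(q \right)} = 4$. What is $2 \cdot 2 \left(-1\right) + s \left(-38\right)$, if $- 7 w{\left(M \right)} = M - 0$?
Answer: $-156$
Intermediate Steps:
$w{\left(M \right)} = - \frac{M}{7}$ ($w{\left(M \right)} = - \frac{M - 0}{7} = - \frac{M + 0}{7} = - \frac{M}{7}$)
$s = 4$
$2 \cdot 2 \left(-1\right) + s \left(-38\right) = 2 \cdot 2 \left(-1\right) + 4 \left(-38\right) = 4 \left(-1\right) - 152 = -4 - 152 = -156$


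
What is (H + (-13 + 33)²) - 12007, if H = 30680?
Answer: 19073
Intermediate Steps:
(H + (-13 + 33)²) - 12007 = (30680 + (-13 + 33)²) - 12007 = (30680 + 20²) - 12007 = (30680 + 400) - 12007 = 31080 - 12007 = 19073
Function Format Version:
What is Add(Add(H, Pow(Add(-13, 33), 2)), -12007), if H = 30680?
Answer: 19073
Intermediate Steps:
Add(Add(H, Pow(Add(-13, 33), 2)), -12007) = Add(Add(30680, Pow(Add(-13, 33), 2)), -12007) = Add(Add(30680, Pow(20, 2)), -12007) = Add(Add(30680, 400), -12007) = Add(31080, -12007) = 19073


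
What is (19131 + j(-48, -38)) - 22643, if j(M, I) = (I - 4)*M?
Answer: -1496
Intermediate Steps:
j(M, I) = M*(-4 + I) (j(M, I) = (-4 + I)*M = M*(-4 + I))
(19131 + j(-48, -38)) - 22643 = (19131 - 48*(-4 - 38)) - 22643 = (19131 - 48*(-42)) - 22643 = (19131 + 2016) - 22643 = 21147 - 22643 = -1496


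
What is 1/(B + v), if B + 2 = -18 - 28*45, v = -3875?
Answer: -1/5155 ≈ -0.00019399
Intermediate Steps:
B = -1280 (B = -2 + (-18 - 28*45) = -2 + (-18 - 1260) = -2 - 1278 = -1280)
1/(B + v) = 1/(-1280 - 3875) = 1/(-5155) = -1/5155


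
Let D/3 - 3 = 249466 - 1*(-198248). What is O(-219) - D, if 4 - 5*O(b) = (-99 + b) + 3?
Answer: -6715436/5 ≈ -1.3431e+6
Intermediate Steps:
O(b) = 20 - b/5 (O(b) = 4/5 - ((-99 + b) + 3)/5 = 4/5 - (-96 + b)/5 = 4/5 + (96/5 - b/5) = 20 - b/5)
D = 1343151 (D = 9 + 3*(249466 - 1*(-198248)) = 9 + 3*(249466 + 198248) = 9 + 3*447714 = 9 + 1343142 = 1343151)
O(-219) - D = (20 - 1/5*(-219)) - 1*1343151 = (20 + 219/5) - 1343151 = 319/5 - 1343151 = -6715436/5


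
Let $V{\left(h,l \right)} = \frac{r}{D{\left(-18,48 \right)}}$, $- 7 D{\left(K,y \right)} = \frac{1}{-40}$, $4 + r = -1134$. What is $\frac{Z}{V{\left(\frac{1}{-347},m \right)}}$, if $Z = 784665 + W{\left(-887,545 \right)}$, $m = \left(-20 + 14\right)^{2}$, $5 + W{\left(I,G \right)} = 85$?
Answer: $- \frac{156949}{63728} \approx -2.4628$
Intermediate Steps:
$r = -1138$ ($r = -4 - 1134 = -1138$)
$W{\left(I,G \right)} = 80$ ($W{\left(I,G \right)} = -5 + 85 = 80$)
$m = 36$ ($m = \left(-6\right)^{2} = 36$)
$D{\left(K,y \right)} = \frac{1}{280}$ ($D{\left(K,y \right)} = - \frac{1}{7 \left(-40\right)} = \left(- \frac{1}{7}\right) \left(- \frac{1}{40}\right) = \frac{1}{280}$)
$Z = 784745$ ($Z = 784665 + 80 = 784745$)
$V{\left(h,l \right)} = -318640$ ($V{\left(h,l \right)} = - 1138 \frac{1}{\frac{1}{280}} = \left(-1138\right) 280 = -318640$)
$\frac{Z}{V{\left(\frac{1}{-347},m \right)}} = \frac{784745}{-318640} = 784745 \left(- \frac{1}{318640}\right) = - \frac{156949}{63728}$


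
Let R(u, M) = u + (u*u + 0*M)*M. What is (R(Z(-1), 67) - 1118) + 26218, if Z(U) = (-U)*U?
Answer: 25166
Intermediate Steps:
Z(U) = -U**2
R(u, M) = u + M*u**2 (R(u, M) = u + (u**2 + 0)*M = u + u**2*M = u + M*u**2)
(R(Z(-1), 67) - 1118) + 26218 = ((-1*(-1)**2)*(1 + 67*(-1*(-1)**2)) - 1118) + 26218 = ((-1*1)*(1 + 67*(-1*1)) - 1118) + 26218 = (-(1 + 67*(-1)) - 1118) + 26218 = (-(1 - 67) - 1118) + 26218 = (-1*(-66) - 1118) + 26218 = (66 - 1118) + 26218 = -1052 + 26218 = 25166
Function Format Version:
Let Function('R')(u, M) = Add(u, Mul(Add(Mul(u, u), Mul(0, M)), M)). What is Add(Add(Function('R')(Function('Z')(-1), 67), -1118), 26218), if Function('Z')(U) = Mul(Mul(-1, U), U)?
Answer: 25166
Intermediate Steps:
Function('Z')(U) = Mul(-1, Pow(U, 2))
Function('R')(u, M) = Add(u, Mul(M, Pow(u, 2))) (Function('R')(u, M) = Add(u, Mul(Add(Pow(u, 2), 0), M)) = Add(u, Mul(Pow(u, 2), M)) = Add(u, Mul(M, Pow(u, 2))))
Add(Add(Function('R')(Function('Z')(-1), 67), -1118), 26218) = Add(Add(Mul(Mul(-1, Pow(-1, 2)), Add(1, Mul(67, Mul(-1, Pow(-1, 2))))), -1118), 26218) = Add(Add(Mul(Mul(-1, 1), Add(1, Mul(67, Mul(-1, 1)))), -1118), 26218) = Add(Add(Mul(-1, Add(1, Mul(67, -1))), -1118), 26218) = Add(Add(Mul(-1, Add(1, -67)), -1118), 26218) = Add(Add(Mul(-1, -66), -1118), 26218) = Add(Add(66, -1118), 26218) = Add(-1052, 26218) = 25166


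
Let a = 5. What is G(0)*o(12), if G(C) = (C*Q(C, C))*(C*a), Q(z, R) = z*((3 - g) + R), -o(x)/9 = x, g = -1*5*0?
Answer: 0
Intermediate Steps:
g = 0 (g = -5*0 = 0)
o(x) = -9*x
Q(z, R) = z*(3 + R) (Q(z, R) = z*((3 - 1*0) + R) = z*((3 + 0) + R) = z*(3 + R))
G(C) = 5*C³*(3 + C) (G(C) = (C*(C*(3 + C)))*(C*5) = (C²*(3 + C))*(5*C) = 5*C³*(3 + C))
G(0)*o(12) = (5*0³*(3 + 0))*(-9*12) = (5*0*3)*(-108) = 0*(-108) = 0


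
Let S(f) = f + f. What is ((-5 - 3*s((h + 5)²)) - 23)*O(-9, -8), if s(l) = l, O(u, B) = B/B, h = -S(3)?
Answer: -31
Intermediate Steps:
S(f) = 2*f
h = -6 (h = -2*3 = -1*6 = -6)
O(u, B) = 1
((-5 - 3*s((h + 5)²)) - 23)*O(-9, -8) = ((-5 - 3*(-6 + 5)²) - 23)*1 = ((-5 - 3*(-1)²) - 23)*1 = ((-5 - 3*1) - 23)*1 = ((-5 - 3) - 23)*1 = (-8 - 23)*1 = -31*1 = -31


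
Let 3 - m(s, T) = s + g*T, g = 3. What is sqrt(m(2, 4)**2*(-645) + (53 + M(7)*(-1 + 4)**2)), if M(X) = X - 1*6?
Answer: I*sqrt(77983) ≈ 279.25*I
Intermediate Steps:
M(X) = -6 + X (M(X) = X - 6 = -6 + X)
m(s, T) = 3 - s - 3*T (m(s, T) = 3 - (s + 3*T) = 3 + (-s - 3*T) = 3 - s - 3*T)
sqrt(m(2, 4)**2*(-645) + (53 + M(7)*(-1 + 4)**2)) = sqrt((3 - 1*2 - 3*4)**2*(-645) + (53 + (-6 + 7)*(-1 + 4)**2)) = sqrt((3 - 2 - 12)**2*(-645) + (53 + 1*3**2)) = sqrt((-11)**2*(-645) + (53 + 1*9)) = sqrt(121*(-645) + (53 + 9)) = sqrt(-78045 + 62) = sqrt(-77983) = I*sqrt(77983)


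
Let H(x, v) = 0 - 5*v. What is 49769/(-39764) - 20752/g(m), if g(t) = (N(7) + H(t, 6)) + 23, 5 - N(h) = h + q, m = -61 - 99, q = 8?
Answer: 824336455/675988 ≈ 1219.5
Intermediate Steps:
H(x, v) = -5*v
m = -160
N(h) = -3 - h (N(h) = 5 - (h + 8) = 5 - (8 + h) = 5 + (-8 - h) = -3 - h)
g(t) = -17 (g(t) = ((-3 - 1*7) - 5*6) + 23 = ((-3 - 7) - 30) + 23 = (-10 - 30) + 23 = -40 + 23 = -17)
49769/(-39764) - 20752/g(m) = 49769/(-39764) - 20752/(-17) = 49769*(-1/39764) - 20752*(-1/17) = -49769/39764 + 20752/17 = 824336455/675988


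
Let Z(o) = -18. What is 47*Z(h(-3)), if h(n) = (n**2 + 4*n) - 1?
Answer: -846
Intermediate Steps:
h(n) = -1 + n**2 + 4*n
47*Z(h(-3)) = 47*(-18) = -846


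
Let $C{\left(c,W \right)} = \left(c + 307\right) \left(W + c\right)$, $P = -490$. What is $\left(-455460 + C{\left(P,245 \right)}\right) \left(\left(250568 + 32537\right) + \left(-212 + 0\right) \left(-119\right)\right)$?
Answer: $-126609238125$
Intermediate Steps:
$C{\left(c,W \right)} = \left(307 + c\right) \left(W + c\right)$
$\left(-455460 + C{\left(P,245 \right)}\right) \left(\left(250568 + 32537\right) + \left(-212 + 0\right) \left(-119\right)\right) = \left(-455460 + \left(\left(-490\right)^{2} + 307 \cdot 245 + 307 \left(-490\right) + 245 \left(-490\right)\right)\right) \left(\left(250568 + 32537\right) + \left(-212 + 0\right) \left(-119\right)\right) = \left(-455460 + \left(240100 + 75215 - 150430 - 120050\right)\right) \left(283105 - -25228\right) = \left(-455460 + 44835\right) \left(283105 + 25228\right) = \left(-410625\right) 308333 = -126609238125$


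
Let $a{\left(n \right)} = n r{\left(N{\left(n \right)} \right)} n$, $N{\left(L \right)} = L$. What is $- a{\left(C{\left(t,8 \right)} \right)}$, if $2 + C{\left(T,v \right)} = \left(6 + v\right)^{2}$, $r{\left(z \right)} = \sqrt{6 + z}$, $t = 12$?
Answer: $- 376360 \sqrt{2} \approx -5.3225 \cdot 10^{5}$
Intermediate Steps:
$C{\left(T,v \right)} = -2 + \left(6 + v\right)^{2}$
$a{\left(n \right)} = n^{2} \sqrt{6 + n}$ ($a{\left(n \right)} = n \sqrt{6 + n} n = n^{2} \sqrt{6 + n}$)
$- a{\left(C{\left(t,8 \right)} \right)} = - \left(-2 + \left(6 + 8\right)^{2}\right)^{2} \sqrt{6 - \left(2 - \left(6 + 8\right)^{2}\right)} = - \left(-2 + 14^{2}\right)^{2} \sqrt{6 - \left(2 - 14^{2}\right)} = - \left(-2 + 196\right)^{2} \sqrt{6 + \left(-2 + 196\right)} = - 194^{2} \sqrt{6 + 194} = - 37636 \sqrt{200} = - 37636 \cdot 10 \sqrt{2} = - 376360 \sqrt{2}$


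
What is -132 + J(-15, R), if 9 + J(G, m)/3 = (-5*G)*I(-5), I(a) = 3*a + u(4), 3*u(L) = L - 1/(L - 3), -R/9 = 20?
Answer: -3309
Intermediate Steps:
R = -180 (R = -9*20 = -180)
u(L) = -1/(3*(-3 + L)) + L/3 (u(L) = (L - 1/(L - 3))/3 = (L - 1/(-3 + L))/3 = -1/(3*(-3 + L)) + L/3)
I(a) = 1 + 3*a (I(a) = 3*a + (-1 + 4**2 - 3*4)/(3*(-3 + 4)) = 3*a + (1/3)*(-1 + 16 - 12)/1 = 3*a + (1/3)*1*3 = 3*a + 1 = 1 + 3*a)
J(G, m) = -27 + 210*G (J(G, m) = -27 + 3*((-5*G)*(1 + 3*(-5))) = -27 + 3*((-5*G)*(1 - 15)) = -27 + 3*(-5*G*(-14)) = -27 + 3*(70*G) = -27 + 210*G)
-132 + J(-15, R) = -132 + (-27 + 210*(-15)) = -132 + (-27 - 3150) = -132 - 3177 = -3309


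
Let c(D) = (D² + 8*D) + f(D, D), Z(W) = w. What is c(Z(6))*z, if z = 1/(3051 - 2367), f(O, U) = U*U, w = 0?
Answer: 0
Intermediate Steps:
Z(W) = 0
f(O, U) = U²
c(D) = 2*D² + 8*D (c(D) = (D² + 8*D) + D² = 2*D² + 8*D)
z = 1/684 ≈ 0.0014620
c(Z(6))*z = (2*0*(4 + 0))*(1/684) = (2*0*4)*(1/684) = 0*(1/684) = 0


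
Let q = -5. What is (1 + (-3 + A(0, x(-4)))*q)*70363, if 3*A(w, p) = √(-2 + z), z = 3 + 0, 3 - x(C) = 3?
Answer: 3025609/3 ≈ 1.0085e+6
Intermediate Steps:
x(C) = 0 (x(C) = 3 - 1*3 = 3 - 3 = 0)
z = 3
A(w, p) = ⅓ (A(w, p) = √(-2 + 3)/3 = √1/3 = (⅓)*1 = ⅓)
(1 + (-3 + A(0, x(-4)))*q)*70363 = (1 + (-3 + ⅓)*(-5))*70363 = (1 - 8/3*(-5))*70363 = (1 + 40/3)*70363 = (43/3)*70363 = 3025609/3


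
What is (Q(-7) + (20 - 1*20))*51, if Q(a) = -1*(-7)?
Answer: 357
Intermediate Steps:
Q(a) = 7
(Q(-7) + (20 - 1*20))*51 = (7 + (20 - 1*20))*51 = (7 + (20 - 20))*51 = (7 + 0)*51 = 7*51 = 357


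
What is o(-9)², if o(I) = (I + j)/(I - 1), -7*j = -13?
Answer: 25/49 ≈ 0.51020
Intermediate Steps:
j = 13/7 (j = -⅐*(-13) = 13/7 ≈ 1.8571)
o(I) = (13/7 + I)/(-1 + I) (o(I) = (I + 13/7)/(I - 1) = (13/7 + I)/(-1 + I))
o(-9)² = ((13/7 - 9)/(-1 - 9))² = (-50/7/(-10))² = (-⅒*(-50/7))² = (5/7)² = 25/49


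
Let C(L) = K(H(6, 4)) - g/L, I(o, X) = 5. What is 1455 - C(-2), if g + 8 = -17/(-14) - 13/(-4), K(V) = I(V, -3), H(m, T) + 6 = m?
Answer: 81299/56 ≈ 1451.8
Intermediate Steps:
H(m, T) = -6 + m
K(V) = 5
g = -99/28 (g = -8 + (-17/(-14) - 13/(-4)) = -8 + (-17*(-1/14) - 13*(-1/4)) = -8 + (17/14 + 13/4) = -8 + 125/28 = -99/28 ≈ -3.5357)
C(L) = 5 + 99/(28*L) (C(L) = 5 - (-99)/(28*L) = 5 + 99/(28*L))
1455 - C(-2) = 1455 - (5 + (99/28)/(-2)) = 1455 - (5 + (99/28)*(-1/2)) = 1455 - (5 - 99/56) = 1455 - 1*181/56 = 1455 - 181/56 = 81299/56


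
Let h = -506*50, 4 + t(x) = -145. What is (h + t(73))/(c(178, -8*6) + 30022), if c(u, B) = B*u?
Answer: -25449/21478 ≈ -1.1849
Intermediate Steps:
t(x) = -149 (t(x) = -4 - 145 = -149)
h = -25300 (h = -1*25300 = -25300)
(h + t(73))/(c(178, -8*6) + 30022) = (-25300 - 149)/(-8*6*178 + 30022) = -25449/(-48*178 + 30022) = -25449/(-8544 + 30022) = -25449/21478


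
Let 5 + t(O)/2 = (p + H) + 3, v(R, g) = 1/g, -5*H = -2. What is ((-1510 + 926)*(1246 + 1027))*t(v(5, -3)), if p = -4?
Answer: 74336192/5 ≈ 1.4867e+7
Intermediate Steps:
H = 2/5 (H = -1/5*(-2) = 2/5 ≈ 0.40000)
t(O) = -56/5 (t(O) = -10 + 2*((-4 + 2/5) + 3) = -10 + 2*(-18/5 + 3) = -10 + 2*(-3/5) = -10 - 6/5 = -56/5)
((-1510 + 926)*(1246 + 1027))*t(v(5, -3)) = ((-1510 + 926)*(1246 + 1027))*(-56/5) = -584*2273*(-56/5) = -1327432*(-56/5) = 74336192/5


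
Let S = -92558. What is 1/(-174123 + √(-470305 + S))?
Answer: -58041/10106460664 - 7*I*√11487/30319381992 ≈ -5.743e-6 - 2.4745e-8*I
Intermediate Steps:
1/(-174123 + √(-470305 + S)) = 1/(-174123 + √(-470305 - 92558)) = 1/(-174123 + √(-562863)) = 1/(-174123 + 7*I*√11487)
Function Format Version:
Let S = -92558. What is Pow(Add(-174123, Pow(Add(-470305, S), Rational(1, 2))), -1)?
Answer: Add(Rational(-58041, 10106460664), Mul(Rational(-7, 30319381992), I, Pow(11487, Rational(1, 2)))) ≈ Add(-5.7430e-6, Mul(-2.4745e-8, I))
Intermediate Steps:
Pow(Add(-174123, Pow(Add(-470305, S), Rational(1, 2))), -1) = Pow(Add(-174123, Pow(Add(-470305, -92558), Rational(1, 2))), -1) = Pow(Add(-174123, Pow(-562863, Rational(1, 2))), -1) = Pow(Add(-174123, Mul(7, I, Pow(11487, Rational(1, 2)))), -1)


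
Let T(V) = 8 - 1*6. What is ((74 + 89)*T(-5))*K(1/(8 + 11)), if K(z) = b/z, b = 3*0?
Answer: 0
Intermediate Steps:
b = 0
T(V) = 2 (T(V) = 8 - 6 = 2)
K(z) = 0 (K(z) = 0/z = 0)
((74 + 89)*T(-5))*K(1/(8 + 11)) = ((74 + 89)*2)*0 = (163*2)*0 = 326*0 = 0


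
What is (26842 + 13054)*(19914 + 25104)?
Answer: 1796038128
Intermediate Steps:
(26842 + 13054)*(19914 + 25104) = 39896*45018 = 1796038128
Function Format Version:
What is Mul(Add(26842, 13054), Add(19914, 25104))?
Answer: 1796038128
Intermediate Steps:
Mul(Add(26842, 13054), Add(19914, 25104)) = Mul(39896, 45018) = 1796038128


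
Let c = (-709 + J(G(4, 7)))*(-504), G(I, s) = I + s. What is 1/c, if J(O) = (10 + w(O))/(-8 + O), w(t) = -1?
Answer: 1/355824 ≈ 2.8104e-6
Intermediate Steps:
J(O) = 9/(-8 + O) (J(O) = (10 - 1)/(-8 + O) = 9/(-8 + O))
c = 355824 (c = (-709 + 9/(-8 + (4 + 7)))*(-504) = (-709 + 9/(-8 + 11))*(-504) = (-709 + 9/3)*(-504) = (-709 + 9*(⅓))*(-504) = (-709 + 3)*(-504) = -706*(-504) = 355824)
1/c = 1/355824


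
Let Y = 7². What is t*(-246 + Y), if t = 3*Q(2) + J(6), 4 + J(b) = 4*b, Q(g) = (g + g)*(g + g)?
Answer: -13396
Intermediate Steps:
Q(g) = 4*g² (Q(g) = (2*g)*(2*g) = 4*g²)
J(b) = -4 + 4*b
t = 68 (t = 3*(4*2²) + (-4 + 4*6) = 3*(4*4) + (-4 + 24) = 3*16 + 20 = 48 + 20 = 68)
Y = 49
t*(-246 + Y) = 68*(-246 + 49) = 68*(-197) = -13396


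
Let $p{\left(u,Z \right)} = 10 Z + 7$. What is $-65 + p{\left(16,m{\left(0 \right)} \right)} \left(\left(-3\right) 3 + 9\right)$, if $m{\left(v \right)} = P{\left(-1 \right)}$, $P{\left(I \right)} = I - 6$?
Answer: $-65$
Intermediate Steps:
$P{\left(I \right)} = -6 + I$ ($P{\left(I \right)} = I - 6 = -6 + I$)
$m{\left(v \right)} = -7$ ($m{\left(v \right)} = -6 - 1 = -7$)
$p{\left(u,Z \right)} = 7 + 10 Z$
$-65 + p{\left(16,m{\left(0 \right)} \right)} \left(\left(-3\right) 3 + 9\right) = -65 + \left(7 + 10 \left(-7\right)\right) \left(\left(-3\right) 3 + 9\right) = -65 + \left(7 - 70\right) \left(-9 + 9\right) = -65 - 0 = -65 + 0 = -65$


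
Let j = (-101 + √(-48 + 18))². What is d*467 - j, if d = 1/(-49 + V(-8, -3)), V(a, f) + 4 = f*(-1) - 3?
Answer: -539530/53 + 202*I*√30 ≈ -10180.0 + 1106.4*I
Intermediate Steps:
V(a, f) = -7 - f (V(a, f) = -4 + (f*(-1) - 3) = -4 + (-f - 3) = -4 + (-3 - f) = -7 - f)
d = -1/53 (d = 1/(-49 + (-7 - 1*(-3))) = 1/(-49 + (-7 + 3)) = 1/(-49 - 4) = 1/(-53) = -1/53 ≈ -0.018868)
j = (-101 + I*√30)² (j = (-101 + √(-30))² = (-101 + I*√30)² ≈ 10171.0 - 1106.4*I)
d*467 - j = -1/53*467 - (101 - I*√30)² = -467/53 - (101 - I*√30)²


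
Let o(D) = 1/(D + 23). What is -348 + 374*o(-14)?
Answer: -2758/9 ≈ -306.44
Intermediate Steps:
o(D) = 1/(23 + D)
-348 + 374*o(-14) = -348 + 374/(23 - 14) = -348 + 374/9 = -2758/9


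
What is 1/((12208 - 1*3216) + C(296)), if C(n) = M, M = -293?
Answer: 1/8699 ≈ 0.00011496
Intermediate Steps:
C(n) = -293
1/((12208 - 1*3216) + C(296)) = 1/((12208 - 1*3216) - 293) = 1/((12208 - 3216) - 293) = 1/(8992 - 293) = 1/8699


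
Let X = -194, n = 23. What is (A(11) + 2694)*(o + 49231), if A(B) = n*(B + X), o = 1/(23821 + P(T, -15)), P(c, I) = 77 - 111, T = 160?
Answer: -591384187990/7929 ≈ -7.4585e+7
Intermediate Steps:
P(c, I) = -34
o = 1/23787 (o = 1/(23821 - 34) = 1/23787 ≈ 4.2040e-5)
A(B) = -4462 + 23*B (A(B) = 23*(B - 194) = 23*(-194 + B) = -4462 + 23*B)
(A(11) + 2694)*(o + 49231) = ((-4462 + 23*11) + 2694)*(1/23787 + 49231) = ((-4462 + 253) + 2694)*(1171057798/23787) = (-4209 + 2694)*(1171057798/23787) = -1515*1171057798/23787 = -591384187990/7929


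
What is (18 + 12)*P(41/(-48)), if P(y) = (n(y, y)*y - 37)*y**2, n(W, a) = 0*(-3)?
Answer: -310985/384 ≈ -809.86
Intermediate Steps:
n(W, a) = 0
P(y) = -37*y**2 (P(y) = (0*y - 37)*y**2 = (0 - 37)*y**2 = -37*y**2)
(18 + 12)*P(41/(-48)) = (18 + 12)*(-37*(41/(-48))**2) = 30*(-37*(41*(-1/48))**2) = 30*(-37*(-41/48)**2) = 30*(-37*1681/2304) = 30*(-62197/2304) = -310985/384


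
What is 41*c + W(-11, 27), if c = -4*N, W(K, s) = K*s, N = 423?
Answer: -69669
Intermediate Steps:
c = -1692 (c = -4*423 = -1692)
41*c + W(-11, 27) = 41*(-1692) - 11*27 = -69372 - 297 = -69669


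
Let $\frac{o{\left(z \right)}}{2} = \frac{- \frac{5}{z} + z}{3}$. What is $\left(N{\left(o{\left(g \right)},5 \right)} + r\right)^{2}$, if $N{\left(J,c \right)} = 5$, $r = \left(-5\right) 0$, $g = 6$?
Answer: $25$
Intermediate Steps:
$r = 0$
$o{\left(z \right)} = - \frac{10}{3 z} + \frac{2 z}{3}$ ($o{\left(z \right)} = 2 \frac{- \frac{5}{z} + z}{3} = 2 \left(z - \frac{5}{z}\right) \frac{1}{3} = 2 \left(- \frac{5}{3 z} + \frac{z}{3}\right) = - \frac{10}{3 z} + \frac{2 z}{3}$)
$\left(N{\left(o{\left(g \right)},5 \right)} + r\right)^{2} = \left(5 + 0\right)^{2} = 5^{2} = 25$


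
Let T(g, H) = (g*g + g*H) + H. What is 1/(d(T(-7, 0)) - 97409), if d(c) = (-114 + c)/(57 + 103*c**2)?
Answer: -49472/4819018061 ≈ -1.0266e-5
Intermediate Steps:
T(g, H) = H + g**2 + H*g (T(g, H) = (g**2 + H*g) + H = H + g**2 + H*g)
d(c) = (-114 + c)/(57 + 103*c**2)
1/(d(T(-7, 0)) - 97409) = 1/((-114 + (0 + (-7)**2 + 0*(-7)))/(57 + 103*(0 + (-7)**2 + 0*(-7))**2) - 97409) = 1/((-114 + (0 + 49 + 0))/(57 + 103*(0 + 49 + 0)**2) - 97409) = 1/((-114 + 49)/(57 + 103*49**2) - 97409) = 1/(-65/(57 + 103*2401) - 97409) = 1/(-65/(57 + 247303) - 97409) = 1/(-65/247360 - 97409) = 1/((1/247360)*(-65) - 97409) = 1/(-13/49472 - 97409) = 1/(-4819018061/49472) = -49472/4819018061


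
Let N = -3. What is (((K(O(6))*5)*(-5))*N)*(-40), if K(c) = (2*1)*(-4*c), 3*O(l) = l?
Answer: 48000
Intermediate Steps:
O(l) = l/3
K(c) = -8*c (K(c) = 2*(-4*c) = -8*c)
(((K(O(6))*5)*(-5))*N)*(-40) = (((-8*6/3*5)*(-5))*(-3))*(-40) = (((-8*2*5)*(-5))*(-3))*(-40) = ((-16*5*(-5))*(-3))*(-40) = (-80*(-5)*(-3))*(-40) = (400*(-3))*(-40) = -1200*(-40) = 48000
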